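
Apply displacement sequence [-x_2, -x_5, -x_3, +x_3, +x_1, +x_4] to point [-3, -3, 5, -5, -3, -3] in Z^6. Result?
(-2, -4, 5, -4, -4, -3)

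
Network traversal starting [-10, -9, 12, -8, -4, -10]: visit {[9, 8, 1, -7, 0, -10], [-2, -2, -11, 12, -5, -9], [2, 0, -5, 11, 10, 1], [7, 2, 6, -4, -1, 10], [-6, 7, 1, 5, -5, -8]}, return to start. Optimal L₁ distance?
260
(one optimal route: (-10, -9, 12, -8, -4, -10) → (9, 8, 1, -7, 0, -10) → (7, 2, 6, -4, -1, 10) → (2, 0, -5, 11, 10, 1) → (-2, -2, -11, 12, -5, -9) → (-6, 7, 1, 5, -5, -8) → (-10, -9, 12, -8, -4, -10))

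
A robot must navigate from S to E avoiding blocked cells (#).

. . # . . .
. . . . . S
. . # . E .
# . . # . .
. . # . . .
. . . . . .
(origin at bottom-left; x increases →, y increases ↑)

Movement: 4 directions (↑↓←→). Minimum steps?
2
(one shortest path: (5, 4) → (4, 4) → (4, 3))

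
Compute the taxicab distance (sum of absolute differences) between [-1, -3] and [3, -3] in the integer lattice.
4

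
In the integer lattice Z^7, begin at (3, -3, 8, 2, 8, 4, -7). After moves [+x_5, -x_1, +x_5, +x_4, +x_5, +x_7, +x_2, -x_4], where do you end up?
(2, -2, 8, 2, 11, 4, -6)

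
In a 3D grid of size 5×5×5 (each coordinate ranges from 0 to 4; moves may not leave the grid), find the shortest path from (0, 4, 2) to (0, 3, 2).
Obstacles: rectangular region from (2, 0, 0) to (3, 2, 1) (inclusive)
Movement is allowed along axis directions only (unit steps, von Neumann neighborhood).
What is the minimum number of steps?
1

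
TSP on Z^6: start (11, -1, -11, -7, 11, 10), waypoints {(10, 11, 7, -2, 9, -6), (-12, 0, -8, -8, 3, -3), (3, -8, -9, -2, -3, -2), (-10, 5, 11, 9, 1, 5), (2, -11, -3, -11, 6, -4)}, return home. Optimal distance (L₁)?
282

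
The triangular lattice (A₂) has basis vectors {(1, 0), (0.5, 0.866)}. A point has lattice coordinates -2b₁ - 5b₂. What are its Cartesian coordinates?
(-4.5, -4.33)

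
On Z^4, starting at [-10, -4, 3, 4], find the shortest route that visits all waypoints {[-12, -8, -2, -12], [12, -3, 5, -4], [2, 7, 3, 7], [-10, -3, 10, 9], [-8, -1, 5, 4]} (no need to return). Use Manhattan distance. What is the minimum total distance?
127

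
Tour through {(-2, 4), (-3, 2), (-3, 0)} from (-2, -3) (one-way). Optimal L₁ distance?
9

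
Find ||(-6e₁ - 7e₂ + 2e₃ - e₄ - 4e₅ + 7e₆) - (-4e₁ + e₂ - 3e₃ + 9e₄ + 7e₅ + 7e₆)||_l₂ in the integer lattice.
17.72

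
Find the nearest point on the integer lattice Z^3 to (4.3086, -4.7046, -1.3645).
(4, -5, -1)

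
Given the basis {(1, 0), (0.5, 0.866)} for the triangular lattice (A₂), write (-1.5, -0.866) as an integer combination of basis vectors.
-b₁ - b₂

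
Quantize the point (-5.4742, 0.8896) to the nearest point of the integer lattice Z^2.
(-5, 1)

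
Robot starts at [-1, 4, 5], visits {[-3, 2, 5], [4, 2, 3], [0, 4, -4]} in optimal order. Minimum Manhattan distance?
26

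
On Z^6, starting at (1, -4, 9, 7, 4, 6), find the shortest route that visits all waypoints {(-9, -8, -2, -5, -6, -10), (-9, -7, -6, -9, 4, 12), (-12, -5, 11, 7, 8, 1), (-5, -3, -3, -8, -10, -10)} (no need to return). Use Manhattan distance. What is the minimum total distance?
136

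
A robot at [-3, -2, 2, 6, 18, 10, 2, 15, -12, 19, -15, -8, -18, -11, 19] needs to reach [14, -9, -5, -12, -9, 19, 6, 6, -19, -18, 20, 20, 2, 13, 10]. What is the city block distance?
258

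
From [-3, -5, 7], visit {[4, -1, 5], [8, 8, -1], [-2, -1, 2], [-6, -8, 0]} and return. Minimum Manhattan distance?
80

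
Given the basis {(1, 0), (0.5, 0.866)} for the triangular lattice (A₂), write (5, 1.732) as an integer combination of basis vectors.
4b₁ + 2b₂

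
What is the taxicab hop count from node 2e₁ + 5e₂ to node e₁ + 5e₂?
1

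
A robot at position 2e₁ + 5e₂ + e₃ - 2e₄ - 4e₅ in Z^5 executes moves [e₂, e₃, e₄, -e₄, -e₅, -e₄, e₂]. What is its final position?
(2, 7, 2, -3, -5)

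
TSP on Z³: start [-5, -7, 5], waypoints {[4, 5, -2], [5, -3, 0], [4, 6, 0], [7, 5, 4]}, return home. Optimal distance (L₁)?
66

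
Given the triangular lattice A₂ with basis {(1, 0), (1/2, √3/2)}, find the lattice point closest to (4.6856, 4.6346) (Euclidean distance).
(4.5, 4.33)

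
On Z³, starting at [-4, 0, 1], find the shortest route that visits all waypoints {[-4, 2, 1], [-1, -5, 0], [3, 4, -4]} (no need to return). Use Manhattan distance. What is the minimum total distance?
30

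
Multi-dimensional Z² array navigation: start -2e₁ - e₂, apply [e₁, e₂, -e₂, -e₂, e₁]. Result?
(0, -2)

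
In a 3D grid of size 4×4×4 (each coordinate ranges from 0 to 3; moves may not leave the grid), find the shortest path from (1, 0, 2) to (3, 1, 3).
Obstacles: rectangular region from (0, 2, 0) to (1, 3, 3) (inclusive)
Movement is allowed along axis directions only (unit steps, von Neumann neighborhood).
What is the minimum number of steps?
4
(one shortest path: (1, 0, 2) → (2, 0, 2) → (3, 0, 2) → (3, 1, 2) → (3, 1, 3))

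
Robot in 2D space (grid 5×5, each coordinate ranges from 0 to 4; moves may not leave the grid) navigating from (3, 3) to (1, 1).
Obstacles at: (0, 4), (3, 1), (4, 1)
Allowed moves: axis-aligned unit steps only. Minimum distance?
4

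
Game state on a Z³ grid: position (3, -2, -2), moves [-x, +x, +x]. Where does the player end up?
(4, -2, -2)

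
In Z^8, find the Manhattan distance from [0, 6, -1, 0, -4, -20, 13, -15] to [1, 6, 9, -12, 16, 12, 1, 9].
111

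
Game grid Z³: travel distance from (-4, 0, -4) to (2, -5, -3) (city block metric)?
12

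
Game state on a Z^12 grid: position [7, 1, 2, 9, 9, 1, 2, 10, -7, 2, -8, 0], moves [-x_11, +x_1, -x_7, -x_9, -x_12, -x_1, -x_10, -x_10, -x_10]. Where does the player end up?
(7, 1, 2, 9, 9, 1, 1, 10, -8, -1, -9, -1)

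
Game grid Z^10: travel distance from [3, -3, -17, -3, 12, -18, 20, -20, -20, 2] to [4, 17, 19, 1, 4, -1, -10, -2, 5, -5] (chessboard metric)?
36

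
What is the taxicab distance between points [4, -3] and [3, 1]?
5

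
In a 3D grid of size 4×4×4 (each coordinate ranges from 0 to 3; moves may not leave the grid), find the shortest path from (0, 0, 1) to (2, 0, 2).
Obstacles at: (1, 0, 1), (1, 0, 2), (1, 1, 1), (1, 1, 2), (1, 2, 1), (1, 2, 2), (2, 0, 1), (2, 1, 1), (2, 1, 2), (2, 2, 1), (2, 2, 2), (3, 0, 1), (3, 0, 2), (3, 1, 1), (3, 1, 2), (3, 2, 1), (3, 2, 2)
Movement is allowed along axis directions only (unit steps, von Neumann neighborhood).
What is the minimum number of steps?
5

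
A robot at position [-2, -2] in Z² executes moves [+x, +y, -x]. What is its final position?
(-2, -1)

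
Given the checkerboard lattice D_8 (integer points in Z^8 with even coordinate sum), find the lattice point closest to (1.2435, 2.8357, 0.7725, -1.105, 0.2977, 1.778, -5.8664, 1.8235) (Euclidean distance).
(1, 3, 1, -1, 0, 2, -6, 2)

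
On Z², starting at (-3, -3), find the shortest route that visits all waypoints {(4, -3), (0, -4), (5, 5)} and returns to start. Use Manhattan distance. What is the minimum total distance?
34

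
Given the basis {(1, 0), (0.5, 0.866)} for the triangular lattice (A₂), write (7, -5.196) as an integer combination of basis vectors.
10b₁ - 6b₂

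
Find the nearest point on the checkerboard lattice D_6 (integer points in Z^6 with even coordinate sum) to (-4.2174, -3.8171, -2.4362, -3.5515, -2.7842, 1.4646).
(-4, -4, -2, -4, -3, 1)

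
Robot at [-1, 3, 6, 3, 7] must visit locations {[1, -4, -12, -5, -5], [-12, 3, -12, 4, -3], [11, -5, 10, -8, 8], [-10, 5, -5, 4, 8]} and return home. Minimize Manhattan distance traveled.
162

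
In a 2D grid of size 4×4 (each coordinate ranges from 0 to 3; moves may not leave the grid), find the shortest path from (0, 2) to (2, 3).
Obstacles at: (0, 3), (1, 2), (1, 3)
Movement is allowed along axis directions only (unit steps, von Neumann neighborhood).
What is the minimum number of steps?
5
(one shortest path: (0, 2) → (0, 1) → (1, 1) → (2, 1) → (2, 2) → (2, 3))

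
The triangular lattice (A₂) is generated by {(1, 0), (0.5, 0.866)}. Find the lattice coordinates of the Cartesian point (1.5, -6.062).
5b₁ - 7b₂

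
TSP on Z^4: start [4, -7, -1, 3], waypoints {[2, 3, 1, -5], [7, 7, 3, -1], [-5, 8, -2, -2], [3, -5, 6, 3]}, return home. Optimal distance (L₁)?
92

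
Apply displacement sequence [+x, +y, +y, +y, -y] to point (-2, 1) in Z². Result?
(-1, 3)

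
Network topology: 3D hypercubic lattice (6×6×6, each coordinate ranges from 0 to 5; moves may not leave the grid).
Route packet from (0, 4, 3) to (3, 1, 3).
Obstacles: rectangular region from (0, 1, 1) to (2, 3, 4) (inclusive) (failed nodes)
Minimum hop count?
6
(one shortest path: (0, 4, 3) → (1, 4, 3) → (2, 4, 3) → (3, 4, 3) → (3, 3, 3) → (3, 2, 3) → (3, 1, 3))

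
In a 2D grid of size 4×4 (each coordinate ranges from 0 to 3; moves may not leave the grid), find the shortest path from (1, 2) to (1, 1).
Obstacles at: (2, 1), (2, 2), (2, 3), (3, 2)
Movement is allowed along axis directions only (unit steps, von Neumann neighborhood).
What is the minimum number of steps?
1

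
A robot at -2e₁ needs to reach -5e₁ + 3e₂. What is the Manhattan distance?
6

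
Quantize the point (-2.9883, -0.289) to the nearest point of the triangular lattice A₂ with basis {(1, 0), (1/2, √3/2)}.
(-3, 0)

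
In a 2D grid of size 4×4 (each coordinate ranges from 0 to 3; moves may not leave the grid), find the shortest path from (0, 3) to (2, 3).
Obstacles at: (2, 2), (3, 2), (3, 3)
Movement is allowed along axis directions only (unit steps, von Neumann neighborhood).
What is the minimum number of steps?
2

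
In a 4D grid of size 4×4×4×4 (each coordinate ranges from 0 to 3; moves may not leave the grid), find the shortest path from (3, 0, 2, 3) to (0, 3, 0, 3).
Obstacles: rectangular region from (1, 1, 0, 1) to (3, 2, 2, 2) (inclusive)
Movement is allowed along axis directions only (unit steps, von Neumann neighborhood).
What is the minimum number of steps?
8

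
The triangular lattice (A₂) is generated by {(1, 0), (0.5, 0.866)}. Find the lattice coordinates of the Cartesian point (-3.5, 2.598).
-5b₁ + 3b₂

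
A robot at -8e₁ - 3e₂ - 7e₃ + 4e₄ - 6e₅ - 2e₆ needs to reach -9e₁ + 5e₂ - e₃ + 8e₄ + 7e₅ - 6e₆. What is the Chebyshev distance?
13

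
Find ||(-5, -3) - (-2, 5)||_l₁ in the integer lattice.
11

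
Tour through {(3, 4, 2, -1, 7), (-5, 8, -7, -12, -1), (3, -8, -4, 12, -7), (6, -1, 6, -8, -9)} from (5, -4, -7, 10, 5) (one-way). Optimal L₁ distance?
140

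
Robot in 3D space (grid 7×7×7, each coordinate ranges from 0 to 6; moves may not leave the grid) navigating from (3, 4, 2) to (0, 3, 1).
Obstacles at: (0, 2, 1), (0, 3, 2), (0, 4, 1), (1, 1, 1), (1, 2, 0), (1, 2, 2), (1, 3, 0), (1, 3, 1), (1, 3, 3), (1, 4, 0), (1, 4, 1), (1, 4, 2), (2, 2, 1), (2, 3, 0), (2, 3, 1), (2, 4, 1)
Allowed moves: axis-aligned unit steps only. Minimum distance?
9
(one shortest path: (3, 4, 2) → (2, 4, 2) → (2, 5, 2) → (1, 5, 2) → (0, 5, 2) → (0, 5, 1) → (0, 5, 0) → (0, 4, 0) → (0, 3, 0) → (0, 3, 1))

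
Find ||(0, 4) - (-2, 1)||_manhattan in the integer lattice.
5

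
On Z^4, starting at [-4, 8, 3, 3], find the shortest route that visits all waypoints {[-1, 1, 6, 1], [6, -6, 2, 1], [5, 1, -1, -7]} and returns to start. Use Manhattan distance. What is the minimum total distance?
82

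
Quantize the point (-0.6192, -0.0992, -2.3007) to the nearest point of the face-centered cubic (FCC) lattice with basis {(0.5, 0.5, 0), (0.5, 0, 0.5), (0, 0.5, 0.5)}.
(-0.5, 0, -2.5)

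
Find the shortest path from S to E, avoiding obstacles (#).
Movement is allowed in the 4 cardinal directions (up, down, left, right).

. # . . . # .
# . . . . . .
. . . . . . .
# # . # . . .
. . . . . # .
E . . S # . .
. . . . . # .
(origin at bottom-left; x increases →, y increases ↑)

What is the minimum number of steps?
3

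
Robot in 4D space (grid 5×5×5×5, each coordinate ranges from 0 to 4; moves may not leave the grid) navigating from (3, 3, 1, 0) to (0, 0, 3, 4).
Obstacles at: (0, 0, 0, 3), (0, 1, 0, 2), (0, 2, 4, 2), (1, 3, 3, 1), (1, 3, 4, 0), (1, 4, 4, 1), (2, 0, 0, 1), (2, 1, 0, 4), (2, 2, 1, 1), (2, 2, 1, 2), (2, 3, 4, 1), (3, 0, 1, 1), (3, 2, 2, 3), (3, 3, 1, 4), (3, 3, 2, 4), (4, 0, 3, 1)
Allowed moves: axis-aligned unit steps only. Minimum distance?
12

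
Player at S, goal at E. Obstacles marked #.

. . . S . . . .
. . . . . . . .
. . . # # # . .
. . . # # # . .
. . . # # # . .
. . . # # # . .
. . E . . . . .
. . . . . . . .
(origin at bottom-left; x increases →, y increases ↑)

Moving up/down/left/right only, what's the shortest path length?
7
(one shortest path: (3, 7) → (2, 7) → (2, 6) → (2, 5) → (2, 4) → (2, 3) → (2, 2) → (2, 1))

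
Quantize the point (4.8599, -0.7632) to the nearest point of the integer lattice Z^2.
(5, -1)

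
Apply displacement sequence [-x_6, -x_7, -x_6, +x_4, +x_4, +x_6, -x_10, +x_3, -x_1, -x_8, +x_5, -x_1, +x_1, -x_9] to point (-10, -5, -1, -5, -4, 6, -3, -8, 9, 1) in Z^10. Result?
(-11, -5, 0, -3, -3, 5, -4, -9, 8, 0)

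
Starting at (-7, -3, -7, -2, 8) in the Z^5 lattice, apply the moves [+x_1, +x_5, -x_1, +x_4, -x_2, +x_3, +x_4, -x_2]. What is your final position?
(-7, -5, -6, 0, 9)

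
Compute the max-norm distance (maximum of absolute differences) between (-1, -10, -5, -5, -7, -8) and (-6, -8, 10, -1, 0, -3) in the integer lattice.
15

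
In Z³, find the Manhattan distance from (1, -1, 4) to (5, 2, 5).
8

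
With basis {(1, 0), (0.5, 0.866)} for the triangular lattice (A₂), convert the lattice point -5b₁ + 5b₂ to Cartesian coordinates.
(-2.5, 4.33)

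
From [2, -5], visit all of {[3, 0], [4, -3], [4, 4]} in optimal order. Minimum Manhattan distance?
13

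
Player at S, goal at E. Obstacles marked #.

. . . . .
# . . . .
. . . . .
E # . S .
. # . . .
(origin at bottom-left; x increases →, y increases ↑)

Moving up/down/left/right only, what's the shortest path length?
5
(one shortest path: (3, 1) → (2, 1) → (2, 2) → (1, 2) → (0, 2) → (0, 1))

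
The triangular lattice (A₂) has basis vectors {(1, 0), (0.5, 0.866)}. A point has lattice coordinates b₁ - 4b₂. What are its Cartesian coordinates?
(-1, -3.464)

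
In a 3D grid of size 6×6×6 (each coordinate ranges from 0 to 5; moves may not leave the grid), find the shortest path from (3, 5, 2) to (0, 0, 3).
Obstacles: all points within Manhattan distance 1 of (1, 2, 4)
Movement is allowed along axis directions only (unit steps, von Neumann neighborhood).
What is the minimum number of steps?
9
(one shortest path: (3, 5, 2) → (2, 5, 2) → (1, 5, 2) → (0, 5, 2) → (0, 4, 2) → (0, 3, 2) → (0, 2, 2) → (0, 1, 2) → (0, 0, 2) → (0, 0, 3))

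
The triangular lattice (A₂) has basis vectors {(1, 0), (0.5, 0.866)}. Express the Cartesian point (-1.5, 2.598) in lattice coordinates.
-3b₁ + 3b₂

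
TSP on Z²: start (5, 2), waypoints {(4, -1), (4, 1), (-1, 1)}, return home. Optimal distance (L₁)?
18
(one optimal route: (5, 2) → (4, -1) → (4, 1) → (-1, 1) → (5, 2))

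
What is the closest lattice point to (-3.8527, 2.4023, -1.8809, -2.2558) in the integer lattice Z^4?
(-4, 2, -2, -2)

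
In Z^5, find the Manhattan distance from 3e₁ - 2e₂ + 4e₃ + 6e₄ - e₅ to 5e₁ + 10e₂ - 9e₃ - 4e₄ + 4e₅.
42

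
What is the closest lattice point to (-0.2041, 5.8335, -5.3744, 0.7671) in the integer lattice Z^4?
(0, 6, -5, 1)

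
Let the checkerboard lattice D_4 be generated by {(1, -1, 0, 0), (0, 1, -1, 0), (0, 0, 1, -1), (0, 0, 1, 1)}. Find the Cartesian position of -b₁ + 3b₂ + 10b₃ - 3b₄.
(-1, 4, 4, -13)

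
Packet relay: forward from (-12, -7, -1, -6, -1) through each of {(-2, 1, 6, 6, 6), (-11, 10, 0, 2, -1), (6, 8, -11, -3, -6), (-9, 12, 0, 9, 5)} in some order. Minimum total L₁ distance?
125
(one optimal route: (-12, -7, -1, -6, -1) → (-11, 10, 0, 2, -1) → (-9, 12, 0, 9, 5) → (-2, 1, 6, 6, 6) → (6, 8, -11, -3, -6))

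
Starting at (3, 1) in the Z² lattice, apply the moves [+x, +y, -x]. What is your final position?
(3, 2)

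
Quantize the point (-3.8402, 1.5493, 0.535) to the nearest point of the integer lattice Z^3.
(-4, 2, 1)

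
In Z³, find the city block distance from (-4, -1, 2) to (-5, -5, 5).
8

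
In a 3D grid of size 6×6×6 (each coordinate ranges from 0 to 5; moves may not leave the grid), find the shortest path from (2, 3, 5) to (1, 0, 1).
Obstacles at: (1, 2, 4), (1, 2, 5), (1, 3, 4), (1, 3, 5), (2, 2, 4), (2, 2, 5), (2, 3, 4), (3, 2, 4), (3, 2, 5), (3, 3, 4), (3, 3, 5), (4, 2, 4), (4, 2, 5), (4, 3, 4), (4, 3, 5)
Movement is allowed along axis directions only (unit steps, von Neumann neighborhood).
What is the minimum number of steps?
10
(one shortest path: (2, 3, 5) → (2, 4, 5) → (1, 4, 5) → (1, 4, 4) → (1, 4, 3) → (1, 3, 3) → (1, 2, 3) → (1, 1, 3) → (1, 0, 3) → (1, 0, 2) → (1, 0, 1))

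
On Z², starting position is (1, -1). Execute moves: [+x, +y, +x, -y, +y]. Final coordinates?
(3, 0)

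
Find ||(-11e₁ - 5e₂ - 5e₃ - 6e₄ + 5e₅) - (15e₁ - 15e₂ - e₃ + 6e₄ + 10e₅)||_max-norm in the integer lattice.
26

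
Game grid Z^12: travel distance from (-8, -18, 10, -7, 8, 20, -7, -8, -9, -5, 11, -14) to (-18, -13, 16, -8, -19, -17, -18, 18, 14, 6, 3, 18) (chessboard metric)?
37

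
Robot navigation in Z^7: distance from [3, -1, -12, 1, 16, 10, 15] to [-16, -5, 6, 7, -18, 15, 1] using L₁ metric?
100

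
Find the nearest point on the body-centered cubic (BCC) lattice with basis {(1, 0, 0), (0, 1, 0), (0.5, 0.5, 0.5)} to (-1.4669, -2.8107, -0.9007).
(-1.5, -2.5, -0.5)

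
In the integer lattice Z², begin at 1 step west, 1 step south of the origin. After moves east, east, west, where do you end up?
(0, -1)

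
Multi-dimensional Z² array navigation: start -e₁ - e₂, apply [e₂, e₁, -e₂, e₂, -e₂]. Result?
(0, -1)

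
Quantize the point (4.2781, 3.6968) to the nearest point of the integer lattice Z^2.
(4, 4)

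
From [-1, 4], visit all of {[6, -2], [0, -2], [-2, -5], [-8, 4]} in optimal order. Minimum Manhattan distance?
33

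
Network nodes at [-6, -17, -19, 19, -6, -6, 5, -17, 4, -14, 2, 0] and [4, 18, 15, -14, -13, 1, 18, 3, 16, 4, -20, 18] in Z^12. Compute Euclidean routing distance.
74.2496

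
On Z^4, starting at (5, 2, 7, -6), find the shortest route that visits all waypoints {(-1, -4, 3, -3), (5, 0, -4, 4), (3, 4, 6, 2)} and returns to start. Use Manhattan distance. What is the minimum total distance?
74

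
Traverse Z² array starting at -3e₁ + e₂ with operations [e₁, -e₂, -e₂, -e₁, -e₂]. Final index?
(-3, -2)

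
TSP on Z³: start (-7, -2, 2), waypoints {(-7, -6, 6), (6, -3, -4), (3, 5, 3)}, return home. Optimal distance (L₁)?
70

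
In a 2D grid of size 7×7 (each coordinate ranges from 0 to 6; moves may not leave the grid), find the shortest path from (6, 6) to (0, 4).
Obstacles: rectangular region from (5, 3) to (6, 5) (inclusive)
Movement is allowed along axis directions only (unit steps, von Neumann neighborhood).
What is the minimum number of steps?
8
(one shortest path: (6, 6) → (5, 6) → (4, 6) → (3, 6) → (2, 6) → (1, 6) → (0, 6) → (0, 5) → (0, 4))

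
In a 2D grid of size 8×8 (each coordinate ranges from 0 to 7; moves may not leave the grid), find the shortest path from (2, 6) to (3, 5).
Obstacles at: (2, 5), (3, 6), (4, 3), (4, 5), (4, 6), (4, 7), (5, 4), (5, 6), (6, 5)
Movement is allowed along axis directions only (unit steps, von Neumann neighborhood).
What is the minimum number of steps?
6
(one shortest path: (2, 6) → (1, 6) → (1, 5) → (1, 4) → (2, 4) → (3, 4) → (3, 5))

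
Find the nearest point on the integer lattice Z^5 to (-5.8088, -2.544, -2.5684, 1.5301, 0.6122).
(-6, -3, -3, 2, 1)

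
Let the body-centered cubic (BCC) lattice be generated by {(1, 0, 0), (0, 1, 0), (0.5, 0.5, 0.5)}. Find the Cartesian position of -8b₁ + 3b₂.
(-8, 3, 0)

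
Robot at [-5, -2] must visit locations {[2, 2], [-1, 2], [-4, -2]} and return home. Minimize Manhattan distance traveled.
22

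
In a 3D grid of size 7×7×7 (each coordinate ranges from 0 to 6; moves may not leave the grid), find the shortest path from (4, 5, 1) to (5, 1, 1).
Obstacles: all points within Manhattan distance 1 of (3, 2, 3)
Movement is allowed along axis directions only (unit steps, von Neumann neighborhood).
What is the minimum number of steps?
5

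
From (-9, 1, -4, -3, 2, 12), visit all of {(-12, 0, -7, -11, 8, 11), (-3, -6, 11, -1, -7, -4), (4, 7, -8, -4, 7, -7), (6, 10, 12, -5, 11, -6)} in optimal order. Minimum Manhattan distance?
153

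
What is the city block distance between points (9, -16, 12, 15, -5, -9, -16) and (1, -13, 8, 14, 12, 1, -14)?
45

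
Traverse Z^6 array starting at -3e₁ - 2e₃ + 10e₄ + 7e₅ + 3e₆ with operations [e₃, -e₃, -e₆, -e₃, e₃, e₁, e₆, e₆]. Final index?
(-2, 0, -2, 10, 7, 4)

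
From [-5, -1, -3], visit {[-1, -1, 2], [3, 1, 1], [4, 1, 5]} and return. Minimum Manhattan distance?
38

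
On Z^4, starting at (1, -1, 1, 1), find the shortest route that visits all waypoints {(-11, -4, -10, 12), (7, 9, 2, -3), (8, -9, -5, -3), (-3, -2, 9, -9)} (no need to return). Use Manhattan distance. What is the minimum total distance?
127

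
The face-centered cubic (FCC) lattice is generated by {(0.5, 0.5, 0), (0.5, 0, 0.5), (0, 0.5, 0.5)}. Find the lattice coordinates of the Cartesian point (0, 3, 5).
-2b₁ + 2b₂ + 8b₃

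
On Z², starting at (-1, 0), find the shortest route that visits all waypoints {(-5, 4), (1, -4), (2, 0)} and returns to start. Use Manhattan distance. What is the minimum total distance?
30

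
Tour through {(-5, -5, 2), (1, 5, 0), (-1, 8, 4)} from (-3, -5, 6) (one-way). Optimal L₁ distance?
33
(one optimal route: (-3, -5, 6) → (-5, -5, 2) → (1, 5, 0) → (-1, 8, 4))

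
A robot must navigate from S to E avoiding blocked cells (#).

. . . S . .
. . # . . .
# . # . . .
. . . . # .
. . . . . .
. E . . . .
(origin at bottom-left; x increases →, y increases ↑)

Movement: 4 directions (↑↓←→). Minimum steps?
7
(one shortest path: (3, 5) → (2, 5) → (1, 5) → (1, 4) → (1, 3) → (1, 2) → (1, 1) → (1, 0))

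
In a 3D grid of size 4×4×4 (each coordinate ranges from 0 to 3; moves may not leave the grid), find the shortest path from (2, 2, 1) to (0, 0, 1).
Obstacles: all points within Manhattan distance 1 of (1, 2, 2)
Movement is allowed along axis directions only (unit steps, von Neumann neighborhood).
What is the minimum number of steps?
4
(one shortest path: (2, 2, 1) → (2, 1, 1) → (1, 1, 1) → (0, 1, 1) → (0, 0, 1))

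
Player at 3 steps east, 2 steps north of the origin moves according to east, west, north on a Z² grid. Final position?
(3, 3)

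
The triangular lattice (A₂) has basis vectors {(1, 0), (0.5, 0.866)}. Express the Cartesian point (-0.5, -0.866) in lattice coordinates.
-b₂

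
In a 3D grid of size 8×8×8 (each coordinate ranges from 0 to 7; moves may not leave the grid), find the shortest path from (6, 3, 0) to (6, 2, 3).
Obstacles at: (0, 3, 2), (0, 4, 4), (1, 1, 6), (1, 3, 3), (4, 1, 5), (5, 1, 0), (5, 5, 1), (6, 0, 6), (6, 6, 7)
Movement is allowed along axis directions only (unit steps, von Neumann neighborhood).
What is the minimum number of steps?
4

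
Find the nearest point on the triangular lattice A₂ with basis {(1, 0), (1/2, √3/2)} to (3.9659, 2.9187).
(4, 3.464)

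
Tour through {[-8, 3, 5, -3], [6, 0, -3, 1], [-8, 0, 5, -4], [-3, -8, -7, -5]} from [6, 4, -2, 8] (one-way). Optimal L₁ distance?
69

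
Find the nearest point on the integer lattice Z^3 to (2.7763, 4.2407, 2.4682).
(3, 4, 2)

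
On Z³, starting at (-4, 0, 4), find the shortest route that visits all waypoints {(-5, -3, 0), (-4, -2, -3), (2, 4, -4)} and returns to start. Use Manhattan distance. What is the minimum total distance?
44
(one optimal route: (-4, 0, 4) → (-5, -3, 0) → (-4, -2, -3) → (2, 4, -4) → (-4, 0, 4))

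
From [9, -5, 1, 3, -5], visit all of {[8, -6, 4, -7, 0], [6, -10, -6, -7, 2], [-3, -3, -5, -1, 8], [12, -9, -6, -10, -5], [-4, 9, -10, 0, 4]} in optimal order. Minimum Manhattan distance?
114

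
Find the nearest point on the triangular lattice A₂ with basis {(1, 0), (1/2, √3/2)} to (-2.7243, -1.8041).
(-3, -1.732)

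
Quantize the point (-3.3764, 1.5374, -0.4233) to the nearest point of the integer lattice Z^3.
(-3, 2, 0)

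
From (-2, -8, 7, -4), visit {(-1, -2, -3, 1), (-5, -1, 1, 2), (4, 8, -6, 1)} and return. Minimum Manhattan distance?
88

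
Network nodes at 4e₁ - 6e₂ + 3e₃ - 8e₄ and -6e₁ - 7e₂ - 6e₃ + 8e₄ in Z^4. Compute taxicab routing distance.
36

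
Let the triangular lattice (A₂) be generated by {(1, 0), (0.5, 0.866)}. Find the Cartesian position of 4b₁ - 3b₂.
(2.5, -2.598)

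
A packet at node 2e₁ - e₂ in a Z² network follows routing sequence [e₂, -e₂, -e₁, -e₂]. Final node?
(1, -2)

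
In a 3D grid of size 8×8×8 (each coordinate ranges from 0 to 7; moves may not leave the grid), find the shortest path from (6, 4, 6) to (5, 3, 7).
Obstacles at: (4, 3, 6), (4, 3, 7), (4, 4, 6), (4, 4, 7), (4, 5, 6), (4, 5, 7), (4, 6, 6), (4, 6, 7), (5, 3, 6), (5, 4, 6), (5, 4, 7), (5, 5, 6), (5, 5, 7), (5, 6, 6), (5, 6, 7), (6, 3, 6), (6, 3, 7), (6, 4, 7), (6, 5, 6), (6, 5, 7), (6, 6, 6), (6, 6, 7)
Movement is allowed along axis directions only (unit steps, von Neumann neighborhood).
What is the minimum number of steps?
7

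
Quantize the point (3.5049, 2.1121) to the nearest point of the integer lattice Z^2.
(4, 2)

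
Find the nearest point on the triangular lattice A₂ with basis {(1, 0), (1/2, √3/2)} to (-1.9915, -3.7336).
(-2, -3.464)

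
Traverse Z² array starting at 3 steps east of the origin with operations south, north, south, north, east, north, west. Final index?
(3, 1)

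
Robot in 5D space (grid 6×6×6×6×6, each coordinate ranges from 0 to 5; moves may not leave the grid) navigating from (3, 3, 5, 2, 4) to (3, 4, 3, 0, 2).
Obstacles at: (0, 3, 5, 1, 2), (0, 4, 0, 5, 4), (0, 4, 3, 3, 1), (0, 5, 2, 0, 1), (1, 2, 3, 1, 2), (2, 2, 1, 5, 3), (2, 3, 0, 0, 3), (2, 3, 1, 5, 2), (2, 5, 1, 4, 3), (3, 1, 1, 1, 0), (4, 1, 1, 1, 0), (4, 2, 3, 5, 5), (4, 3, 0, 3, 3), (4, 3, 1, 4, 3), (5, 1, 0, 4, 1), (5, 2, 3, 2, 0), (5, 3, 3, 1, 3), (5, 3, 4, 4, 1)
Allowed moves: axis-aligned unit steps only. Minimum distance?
7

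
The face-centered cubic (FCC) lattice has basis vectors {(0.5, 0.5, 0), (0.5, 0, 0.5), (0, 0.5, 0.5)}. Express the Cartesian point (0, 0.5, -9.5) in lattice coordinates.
10b₁ - 10b₂ - 9b₃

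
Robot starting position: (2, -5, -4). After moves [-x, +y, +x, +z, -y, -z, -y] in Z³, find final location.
(2, -6, -4)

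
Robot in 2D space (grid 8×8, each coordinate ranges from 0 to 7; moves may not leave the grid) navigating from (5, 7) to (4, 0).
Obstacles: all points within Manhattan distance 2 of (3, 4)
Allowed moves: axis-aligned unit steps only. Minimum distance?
10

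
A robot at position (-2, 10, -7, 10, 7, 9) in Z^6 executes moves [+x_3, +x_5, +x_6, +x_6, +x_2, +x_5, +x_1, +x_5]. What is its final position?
(-1, 11, -6, 10, 10, 11)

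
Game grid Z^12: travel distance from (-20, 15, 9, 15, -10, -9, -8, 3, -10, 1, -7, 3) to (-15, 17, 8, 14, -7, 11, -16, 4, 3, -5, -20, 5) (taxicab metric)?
75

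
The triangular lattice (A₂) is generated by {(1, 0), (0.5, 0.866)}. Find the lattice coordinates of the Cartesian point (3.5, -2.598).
5b₁ - 3b₂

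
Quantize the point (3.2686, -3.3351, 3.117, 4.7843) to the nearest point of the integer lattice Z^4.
(3, -3, 3, 5)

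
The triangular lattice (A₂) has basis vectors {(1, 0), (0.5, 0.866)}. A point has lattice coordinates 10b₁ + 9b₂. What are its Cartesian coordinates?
(14.5, 7.794)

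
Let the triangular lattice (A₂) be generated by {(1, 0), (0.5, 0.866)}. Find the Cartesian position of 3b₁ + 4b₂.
(5, 3.464)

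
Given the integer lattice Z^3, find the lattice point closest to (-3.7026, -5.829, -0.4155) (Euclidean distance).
(-4, -6, 0)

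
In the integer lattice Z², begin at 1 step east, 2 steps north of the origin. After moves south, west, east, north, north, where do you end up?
(1, 3)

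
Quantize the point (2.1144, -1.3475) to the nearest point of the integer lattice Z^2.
(2, -1)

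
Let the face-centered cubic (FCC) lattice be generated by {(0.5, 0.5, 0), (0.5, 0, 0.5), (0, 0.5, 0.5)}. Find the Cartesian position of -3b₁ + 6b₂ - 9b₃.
(1.5, -6, -1.5)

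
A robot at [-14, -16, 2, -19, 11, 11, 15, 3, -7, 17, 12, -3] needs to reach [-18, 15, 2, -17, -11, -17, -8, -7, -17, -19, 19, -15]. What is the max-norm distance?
36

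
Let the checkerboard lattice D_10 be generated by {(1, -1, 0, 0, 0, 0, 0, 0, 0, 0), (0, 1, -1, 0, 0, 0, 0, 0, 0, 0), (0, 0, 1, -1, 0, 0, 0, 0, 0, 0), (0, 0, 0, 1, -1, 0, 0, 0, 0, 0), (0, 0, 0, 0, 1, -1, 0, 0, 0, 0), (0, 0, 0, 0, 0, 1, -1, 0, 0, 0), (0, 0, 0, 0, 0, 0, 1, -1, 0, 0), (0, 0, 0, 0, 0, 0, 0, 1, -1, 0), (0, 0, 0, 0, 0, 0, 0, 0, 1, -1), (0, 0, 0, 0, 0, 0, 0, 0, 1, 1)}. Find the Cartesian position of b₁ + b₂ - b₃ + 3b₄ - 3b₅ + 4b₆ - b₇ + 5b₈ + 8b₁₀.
(1, 0, -2, 4, -6, 7, -5, 6, 3, 8)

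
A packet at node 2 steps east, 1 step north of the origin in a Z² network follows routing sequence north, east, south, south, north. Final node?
(3, 1)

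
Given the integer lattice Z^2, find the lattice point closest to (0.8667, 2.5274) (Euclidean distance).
(1, 3)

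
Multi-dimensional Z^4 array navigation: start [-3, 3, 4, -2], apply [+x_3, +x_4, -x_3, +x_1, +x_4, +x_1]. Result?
(-1, 3, 4, 0)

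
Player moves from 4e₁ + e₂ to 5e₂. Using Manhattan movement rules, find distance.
8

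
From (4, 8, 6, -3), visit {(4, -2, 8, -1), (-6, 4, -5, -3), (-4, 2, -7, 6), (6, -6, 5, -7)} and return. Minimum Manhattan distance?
110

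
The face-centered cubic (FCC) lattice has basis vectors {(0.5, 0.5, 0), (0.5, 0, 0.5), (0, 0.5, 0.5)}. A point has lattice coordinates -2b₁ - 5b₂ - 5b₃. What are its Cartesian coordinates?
(-3.5, -3.5, -5)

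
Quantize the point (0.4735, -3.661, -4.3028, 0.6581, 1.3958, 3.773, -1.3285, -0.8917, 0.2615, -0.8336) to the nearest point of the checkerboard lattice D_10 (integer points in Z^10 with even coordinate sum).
(1, -4, -4, 1, 1, 4, -1, -1, 0, -1)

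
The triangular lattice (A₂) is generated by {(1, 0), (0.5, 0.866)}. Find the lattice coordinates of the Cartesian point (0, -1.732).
b₁ - 2b₂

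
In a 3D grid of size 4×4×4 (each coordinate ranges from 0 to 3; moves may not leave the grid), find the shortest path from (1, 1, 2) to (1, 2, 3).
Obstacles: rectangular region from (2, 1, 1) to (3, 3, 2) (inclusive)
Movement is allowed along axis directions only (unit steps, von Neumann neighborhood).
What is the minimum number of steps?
2
(one shortest path: (1, 1, 2) → (1, 2, 2) → (1, 2, 3))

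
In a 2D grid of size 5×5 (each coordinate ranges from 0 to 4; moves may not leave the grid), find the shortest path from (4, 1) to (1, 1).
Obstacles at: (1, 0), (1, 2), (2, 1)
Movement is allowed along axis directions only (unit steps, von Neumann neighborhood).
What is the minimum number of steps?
9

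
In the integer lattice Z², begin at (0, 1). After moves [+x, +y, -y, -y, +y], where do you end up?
(1, 1)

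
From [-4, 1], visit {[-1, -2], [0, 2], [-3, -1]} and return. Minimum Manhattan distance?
16
(one optimal route: (-4, 1) → (0, 2) → (-1, -2) → (-3, -1) → (-4, 1))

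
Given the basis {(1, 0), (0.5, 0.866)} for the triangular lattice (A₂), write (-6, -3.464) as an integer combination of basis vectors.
-4b₁ - 4b₂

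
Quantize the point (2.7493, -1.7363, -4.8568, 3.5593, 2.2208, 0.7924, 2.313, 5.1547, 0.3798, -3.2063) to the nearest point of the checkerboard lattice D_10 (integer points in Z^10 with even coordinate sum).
(3, -2, -5, 3, 2, 1, 2, 5, 0, -3)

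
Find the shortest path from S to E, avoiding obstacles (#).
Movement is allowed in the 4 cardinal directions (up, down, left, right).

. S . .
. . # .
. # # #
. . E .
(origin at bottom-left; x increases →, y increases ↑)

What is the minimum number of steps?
6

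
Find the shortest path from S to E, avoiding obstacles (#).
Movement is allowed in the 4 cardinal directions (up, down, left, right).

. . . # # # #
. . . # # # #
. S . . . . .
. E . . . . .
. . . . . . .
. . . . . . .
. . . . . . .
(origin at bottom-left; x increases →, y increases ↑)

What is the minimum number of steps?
1
(one shortest path: (1, 4) → (1, 3))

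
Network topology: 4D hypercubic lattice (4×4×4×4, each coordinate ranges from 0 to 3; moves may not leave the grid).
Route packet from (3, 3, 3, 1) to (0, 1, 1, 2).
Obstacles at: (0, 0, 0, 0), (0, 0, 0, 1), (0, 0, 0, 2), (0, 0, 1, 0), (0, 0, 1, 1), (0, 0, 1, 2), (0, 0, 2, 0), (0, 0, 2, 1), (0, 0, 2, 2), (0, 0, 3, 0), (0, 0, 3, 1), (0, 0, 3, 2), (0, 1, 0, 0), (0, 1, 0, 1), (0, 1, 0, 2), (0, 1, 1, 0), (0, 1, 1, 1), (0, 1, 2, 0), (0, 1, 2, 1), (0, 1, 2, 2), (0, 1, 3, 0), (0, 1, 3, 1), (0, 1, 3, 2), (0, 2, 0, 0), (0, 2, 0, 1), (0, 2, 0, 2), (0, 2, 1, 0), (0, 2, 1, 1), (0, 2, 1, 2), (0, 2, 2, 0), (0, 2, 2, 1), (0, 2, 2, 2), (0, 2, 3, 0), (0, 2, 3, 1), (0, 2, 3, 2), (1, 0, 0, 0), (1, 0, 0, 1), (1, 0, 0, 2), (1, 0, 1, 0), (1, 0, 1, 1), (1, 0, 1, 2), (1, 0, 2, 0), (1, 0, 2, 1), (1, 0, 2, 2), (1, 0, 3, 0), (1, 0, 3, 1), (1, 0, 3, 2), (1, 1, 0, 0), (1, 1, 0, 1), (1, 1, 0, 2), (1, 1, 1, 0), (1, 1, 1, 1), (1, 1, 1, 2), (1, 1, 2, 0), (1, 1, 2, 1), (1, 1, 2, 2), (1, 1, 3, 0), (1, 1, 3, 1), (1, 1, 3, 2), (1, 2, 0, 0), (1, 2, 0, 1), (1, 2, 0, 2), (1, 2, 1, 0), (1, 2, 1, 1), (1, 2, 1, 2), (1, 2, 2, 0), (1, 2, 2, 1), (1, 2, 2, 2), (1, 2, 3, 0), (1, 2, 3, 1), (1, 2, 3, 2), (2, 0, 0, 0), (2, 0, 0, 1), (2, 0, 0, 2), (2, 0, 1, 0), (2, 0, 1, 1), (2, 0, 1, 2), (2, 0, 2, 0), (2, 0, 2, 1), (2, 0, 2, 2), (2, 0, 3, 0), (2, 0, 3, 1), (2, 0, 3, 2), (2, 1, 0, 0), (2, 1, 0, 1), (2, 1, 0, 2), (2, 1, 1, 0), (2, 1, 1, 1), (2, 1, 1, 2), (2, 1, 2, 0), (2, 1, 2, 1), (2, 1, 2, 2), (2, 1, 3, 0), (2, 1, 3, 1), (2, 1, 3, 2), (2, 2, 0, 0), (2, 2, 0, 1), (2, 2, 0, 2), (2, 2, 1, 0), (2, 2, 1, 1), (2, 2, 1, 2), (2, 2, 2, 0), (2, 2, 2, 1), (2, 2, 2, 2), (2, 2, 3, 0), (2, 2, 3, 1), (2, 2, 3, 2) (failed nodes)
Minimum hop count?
10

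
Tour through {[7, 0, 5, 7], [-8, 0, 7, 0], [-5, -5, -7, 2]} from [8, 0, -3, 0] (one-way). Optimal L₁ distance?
64
(one optimal route: (8, 0, -3, 0) → (7, 0, 5, 7) → (-8, 0, 7, 0) → (-5, -5, -7, 2))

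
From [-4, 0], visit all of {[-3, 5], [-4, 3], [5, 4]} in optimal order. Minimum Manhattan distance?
15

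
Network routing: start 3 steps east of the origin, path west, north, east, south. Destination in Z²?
(3, 0)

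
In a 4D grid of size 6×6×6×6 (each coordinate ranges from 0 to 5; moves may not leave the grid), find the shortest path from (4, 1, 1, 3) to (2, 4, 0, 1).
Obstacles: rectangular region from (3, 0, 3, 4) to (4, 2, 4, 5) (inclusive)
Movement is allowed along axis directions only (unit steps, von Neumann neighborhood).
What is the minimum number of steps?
8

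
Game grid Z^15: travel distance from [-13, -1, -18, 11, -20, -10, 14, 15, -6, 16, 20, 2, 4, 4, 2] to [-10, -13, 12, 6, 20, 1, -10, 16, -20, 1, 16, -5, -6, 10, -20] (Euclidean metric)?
66.9477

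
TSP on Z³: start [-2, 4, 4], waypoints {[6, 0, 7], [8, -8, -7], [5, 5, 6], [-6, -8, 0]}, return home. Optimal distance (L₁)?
82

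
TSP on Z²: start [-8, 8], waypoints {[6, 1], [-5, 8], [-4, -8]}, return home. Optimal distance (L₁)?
60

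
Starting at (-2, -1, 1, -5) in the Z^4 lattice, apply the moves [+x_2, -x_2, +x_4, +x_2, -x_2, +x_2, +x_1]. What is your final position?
(-1, 0, 1, -4)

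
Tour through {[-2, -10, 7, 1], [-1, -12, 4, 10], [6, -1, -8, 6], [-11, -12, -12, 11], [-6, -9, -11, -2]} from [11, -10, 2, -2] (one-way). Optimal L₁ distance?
116
(one optimal route: (11, -10, 2, -2) → (-2, -10, 7, 1) → (-1, -12, 4, 10) → (-11, -12, -12, 11) → (-6, -9, -11, -2) → (6, -1, -8, 6))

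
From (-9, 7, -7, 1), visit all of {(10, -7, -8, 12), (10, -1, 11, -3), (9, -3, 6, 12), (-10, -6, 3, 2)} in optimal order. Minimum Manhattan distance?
105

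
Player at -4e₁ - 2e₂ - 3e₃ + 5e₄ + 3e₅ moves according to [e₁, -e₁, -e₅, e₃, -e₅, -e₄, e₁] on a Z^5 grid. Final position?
(-3, -2, -2, 4, 1)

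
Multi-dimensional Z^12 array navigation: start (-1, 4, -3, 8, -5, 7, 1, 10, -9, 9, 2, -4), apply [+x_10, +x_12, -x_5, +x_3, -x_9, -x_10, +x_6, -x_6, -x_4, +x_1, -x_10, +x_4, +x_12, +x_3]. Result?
(0, 4, -1, 8, -6, 7, 1, 10, -10, 8, 2, -2)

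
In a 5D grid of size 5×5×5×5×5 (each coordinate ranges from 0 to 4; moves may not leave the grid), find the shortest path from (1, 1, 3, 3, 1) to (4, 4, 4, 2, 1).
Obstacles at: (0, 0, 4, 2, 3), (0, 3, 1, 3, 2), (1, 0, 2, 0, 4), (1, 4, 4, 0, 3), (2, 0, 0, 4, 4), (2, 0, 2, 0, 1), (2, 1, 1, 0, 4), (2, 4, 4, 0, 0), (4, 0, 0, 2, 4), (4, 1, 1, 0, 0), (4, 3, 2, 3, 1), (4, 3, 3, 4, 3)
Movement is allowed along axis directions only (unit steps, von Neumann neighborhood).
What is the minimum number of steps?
8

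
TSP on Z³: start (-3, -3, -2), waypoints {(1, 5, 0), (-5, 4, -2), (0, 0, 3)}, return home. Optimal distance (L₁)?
38
(one optimal route: (-3, -3, -2) → (-5, 4, -2) → (1, 5, 0) → (0, 0, 3) → (-3, -3, -2))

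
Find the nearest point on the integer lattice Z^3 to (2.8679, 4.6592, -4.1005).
(3, 5, -4)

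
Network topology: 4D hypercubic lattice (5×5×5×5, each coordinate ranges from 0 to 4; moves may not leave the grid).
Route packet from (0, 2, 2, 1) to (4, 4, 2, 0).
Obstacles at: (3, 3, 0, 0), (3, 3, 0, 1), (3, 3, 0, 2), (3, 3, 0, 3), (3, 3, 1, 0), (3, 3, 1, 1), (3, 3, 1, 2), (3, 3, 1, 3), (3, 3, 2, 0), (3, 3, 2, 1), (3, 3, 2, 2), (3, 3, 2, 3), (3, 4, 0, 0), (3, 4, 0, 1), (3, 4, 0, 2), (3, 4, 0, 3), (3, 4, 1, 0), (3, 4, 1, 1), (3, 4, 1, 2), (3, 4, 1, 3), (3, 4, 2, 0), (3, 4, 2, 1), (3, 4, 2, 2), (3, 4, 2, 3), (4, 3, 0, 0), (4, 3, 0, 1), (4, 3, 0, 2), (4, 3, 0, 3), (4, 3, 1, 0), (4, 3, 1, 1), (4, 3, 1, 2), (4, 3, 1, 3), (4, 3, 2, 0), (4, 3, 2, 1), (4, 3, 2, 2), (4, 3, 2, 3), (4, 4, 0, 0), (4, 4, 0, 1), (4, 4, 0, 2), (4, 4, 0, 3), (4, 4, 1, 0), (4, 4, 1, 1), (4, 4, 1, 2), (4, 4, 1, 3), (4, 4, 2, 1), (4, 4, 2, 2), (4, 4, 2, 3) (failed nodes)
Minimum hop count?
9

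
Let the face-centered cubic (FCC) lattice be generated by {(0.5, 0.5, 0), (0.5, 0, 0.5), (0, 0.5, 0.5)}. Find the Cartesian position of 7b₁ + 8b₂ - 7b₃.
(7.5, 0, 0.5)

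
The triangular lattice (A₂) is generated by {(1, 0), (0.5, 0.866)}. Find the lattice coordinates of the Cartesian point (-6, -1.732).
-5b₁ - 2b₂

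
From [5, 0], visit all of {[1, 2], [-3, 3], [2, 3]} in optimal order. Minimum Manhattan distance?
13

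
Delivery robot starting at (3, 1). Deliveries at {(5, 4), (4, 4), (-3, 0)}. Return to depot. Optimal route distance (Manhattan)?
24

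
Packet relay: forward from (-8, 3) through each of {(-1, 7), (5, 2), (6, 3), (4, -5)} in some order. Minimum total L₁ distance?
32
(one optimal route: (-8, 3) → (-1, 7) → (6, 3) → (5, 2) → (4, -5))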